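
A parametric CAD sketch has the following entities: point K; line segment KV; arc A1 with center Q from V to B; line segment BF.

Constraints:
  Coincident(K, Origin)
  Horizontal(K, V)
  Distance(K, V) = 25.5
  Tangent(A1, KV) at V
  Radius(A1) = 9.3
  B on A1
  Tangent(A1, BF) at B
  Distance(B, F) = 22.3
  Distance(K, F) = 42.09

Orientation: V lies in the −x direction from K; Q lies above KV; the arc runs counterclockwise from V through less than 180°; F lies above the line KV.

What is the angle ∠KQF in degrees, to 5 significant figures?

110.11°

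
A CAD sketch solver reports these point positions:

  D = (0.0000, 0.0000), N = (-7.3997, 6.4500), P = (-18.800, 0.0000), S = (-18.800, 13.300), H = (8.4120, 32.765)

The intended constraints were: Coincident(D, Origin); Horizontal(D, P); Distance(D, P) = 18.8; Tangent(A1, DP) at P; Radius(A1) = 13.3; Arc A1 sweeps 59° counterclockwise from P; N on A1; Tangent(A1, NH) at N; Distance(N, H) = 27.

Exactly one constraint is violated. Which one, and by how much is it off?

Distance(N, H) = 27 — off by 3.70.

D = (0.00, 0.00) ✓; D.y = 0.00, P.y = 0.00 ✓; |DP| = 18.80 ✓; ∠(SP, PD) = 90.00° ✓; |SP| = 13.30 ✓; bearing(S→N) − bearing(S→P) = 59.00° ✓; |SN| = 13.30 ✓; ∠(SN, NH) = 90.00° ✓; |NH| = 30.70 ✗.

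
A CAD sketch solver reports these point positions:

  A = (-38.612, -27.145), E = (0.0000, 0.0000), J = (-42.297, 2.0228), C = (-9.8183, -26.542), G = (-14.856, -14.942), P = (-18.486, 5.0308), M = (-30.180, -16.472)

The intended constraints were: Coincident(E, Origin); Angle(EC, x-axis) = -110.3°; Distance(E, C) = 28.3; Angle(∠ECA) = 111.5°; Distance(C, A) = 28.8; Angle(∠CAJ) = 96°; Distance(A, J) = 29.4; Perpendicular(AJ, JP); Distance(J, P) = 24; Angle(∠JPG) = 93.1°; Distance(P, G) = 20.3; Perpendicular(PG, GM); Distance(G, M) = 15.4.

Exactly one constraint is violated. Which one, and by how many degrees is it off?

Perpendicular(PG, GM) — off by 4.60°.

E = (0.00, 0.00) ✓; EC at -110.3° ✓; |EC| = 28.30 ✓; ∠ECA = 111.5° ✓; |CA| = 28.80 ✓; ∠CAJ = 96.00° ✓; |AJ| = 29.40 ✓; ∠(AJ, JP) = 90.00° ✓; |JP| = 24.00 ✓; ∠JPG = 93.10° ✓; |PG| = 20.30 ✓; ∠(PG, GM) = 94.60° ✗; |GM| = 15.40 ✓.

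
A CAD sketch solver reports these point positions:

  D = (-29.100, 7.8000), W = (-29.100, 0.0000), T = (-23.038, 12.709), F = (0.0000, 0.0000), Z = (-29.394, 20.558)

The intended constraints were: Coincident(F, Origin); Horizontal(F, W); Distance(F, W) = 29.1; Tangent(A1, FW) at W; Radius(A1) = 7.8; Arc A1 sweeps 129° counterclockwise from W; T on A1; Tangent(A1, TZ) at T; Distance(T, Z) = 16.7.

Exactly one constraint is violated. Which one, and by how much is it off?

Distance(T, Z) = 16.7 — off by 6.60.

F = (0.00, 0.00) ✓; F.y = 0.00, W.y = 0.00 ✓; |FW| = 29.10 ✓; ∠(DW, WF) = 90.00° ✓; |DW| = 7.800 ✓; bearing(D→T) − bearing(D→W) = 129.0° ✓; |DT| = 7.800 ✓; ∠(DT, TZ) = 90.00° ✓; |TZ| = 10.10 ✗.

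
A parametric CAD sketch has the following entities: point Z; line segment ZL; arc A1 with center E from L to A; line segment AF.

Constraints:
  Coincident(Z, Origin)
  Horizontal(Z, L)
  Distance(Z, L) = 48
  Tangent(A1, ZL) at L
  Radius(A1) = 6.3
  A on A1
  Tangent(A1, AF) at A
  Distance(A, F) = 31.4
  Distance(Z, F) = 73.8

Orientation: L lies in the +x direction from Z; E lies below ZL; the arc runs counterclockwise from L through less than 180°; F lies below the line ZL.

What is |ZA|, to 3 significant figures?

44.9

Z is at the origin; Z and L share the same y with |ZL| = 48.0 and L on the +x side, so L = (48.0, 0.00). The tangent condition forces EL to be normal to ZL, so E = L + (0, -6.3) = (48.0, -6.30). Since EA ⟂ AF (tangency), |EF| = √(6.3² + 31.4²) = 32.0 regardless of where A sits on A1. So F lies on both circle(Z, 73.8) and circle(E, 32.0); the below-ZL intersection is F = (66.2, -32.7). A is the foot of the tangent from F: A = (43.6, -10.8).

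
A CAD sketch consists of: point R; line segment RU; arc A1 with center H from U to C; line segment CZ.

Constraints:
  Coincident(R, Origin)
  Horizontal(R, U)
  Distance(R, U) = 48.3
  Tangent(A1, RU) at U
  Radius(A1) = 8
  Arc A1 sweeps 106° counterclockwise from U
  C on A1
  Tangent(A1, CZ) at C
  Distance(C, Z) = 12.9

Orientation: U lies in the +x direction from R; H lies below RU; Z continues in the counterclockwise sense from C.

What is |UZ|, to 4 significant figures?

22.98

R is at the origin; RU is horizontal with |RU| = 48.3 and U on the +x side, so U = (48.30, 0.000). Since A1 is tangent to RU there, HU ⟂ RU, so H = U + (0, -8) = (48.30, -8.000). On A1, U sits at bearing 90° from H; a 106° counterclockwise sweep puts C at bearing 196°, so C = H + 8.0·(cos 196°, sin 196°) = (40.61, -10.21). The tangent condition forces HC to be normal to CZ, so CZ runs along (−sin 196°, cos 196°); with |CZ| = 12.9, Z = (44.17, -22.61). Then |UZ| = |Z − U| = 22.98.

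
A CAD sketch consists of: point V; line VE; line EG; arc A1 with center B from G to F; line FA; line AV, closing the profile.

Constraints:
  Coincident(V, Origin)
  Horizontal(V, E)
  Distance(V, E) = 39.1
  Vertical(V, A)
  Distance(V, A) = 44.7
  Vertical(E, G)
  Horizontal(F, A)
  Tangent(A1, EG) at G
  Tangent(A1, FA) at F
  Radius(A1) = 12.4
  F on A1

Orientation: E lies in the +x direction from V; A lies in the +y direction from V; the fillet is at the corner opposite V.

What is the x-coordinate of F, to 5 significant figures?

26.700

V is at the origin; VE is horizontal with |VE| = 39.1 and E on the +x side, so E = (39.100, 0.0000). VA is vertical with |VA| = 44.7 and A on the +y side, so A = (0.0000, 44.700). The virtual corner opposite V is at (39.100, 44.700). Since A1 is tangent to EG there, BG ⟂ EG and the tangent condition forces BF to be normal to FA, with radius 12.4, so the center B sits 12.4 in from both sides at B = (26.700, 32.300). That places the tangent points at G = (39.100, 32.300) on EG and F = (26.700, 44.700) on FA. So F.x = 26.700.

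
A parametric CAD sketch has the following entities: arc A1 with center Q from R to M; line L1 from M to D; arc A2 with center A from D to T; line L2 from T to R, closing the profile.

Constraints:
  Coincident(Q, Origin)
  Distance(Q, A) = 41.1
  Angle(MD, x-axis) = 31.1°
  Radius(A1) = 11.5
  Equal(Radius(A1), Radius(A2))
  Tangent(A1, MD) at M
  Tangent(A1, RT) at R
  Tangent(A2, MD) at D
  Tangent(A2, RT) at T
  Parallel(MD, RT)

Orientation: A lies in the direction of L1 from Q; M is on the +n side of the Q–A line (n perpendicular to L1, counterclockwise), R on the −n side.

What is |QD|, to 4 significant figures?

42.68

The slot axis is L1's direction at 31.1°, so u = (cos 31.1°, sin 31.1°) = (0.8563, 0.5165) and n = (−sin 31.1°, cos 31.1°) = (-0.5165, 0.8563). Q is at the origin and A lies 41.1 along u from Q, so A = 41.1·u = (35.19, 21.23). Tangency of A1 to both parallel lines with radius 11.5 puts M and R at Q ± 11.5·n: M = (-5.940, 9.847), R = (5.940, -9.847). Equal radii place D and T the same way about A: D = A + 11.5·n = (29.25, 31.08), T = A − 11.5·n = (41.13, 11.38). Then |QD| = |D − Q| = 42.68.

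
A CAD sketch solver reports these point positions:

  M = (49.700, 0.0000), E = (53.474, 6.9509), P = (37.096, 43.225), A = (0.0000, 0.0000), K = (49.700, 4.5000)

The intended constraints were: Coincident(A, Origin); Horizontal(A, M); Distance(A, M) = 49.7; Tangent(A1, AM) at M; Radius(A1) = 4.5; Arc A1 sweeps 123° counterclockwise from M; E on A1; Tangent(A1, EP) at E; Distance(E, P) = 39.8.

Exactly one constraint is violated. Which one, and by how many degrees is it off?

Tangent(A1, EP) at E — off by 8.70°.

A = (0.00, 0.00) ✓; A.y = 0.00, M.y = 0.00 ✓; |AM| = 49.70 ✓; ∠(KM, MA) = 90.00° ✓; |KM| = 4.500 ✓; bearing(K→E) − bearing(K→M) = 123.0° ✓; |KE| = 4.500 ✓; ∠(KE, EP) = 98.70° ✗; |EP| = 39.80 ✓.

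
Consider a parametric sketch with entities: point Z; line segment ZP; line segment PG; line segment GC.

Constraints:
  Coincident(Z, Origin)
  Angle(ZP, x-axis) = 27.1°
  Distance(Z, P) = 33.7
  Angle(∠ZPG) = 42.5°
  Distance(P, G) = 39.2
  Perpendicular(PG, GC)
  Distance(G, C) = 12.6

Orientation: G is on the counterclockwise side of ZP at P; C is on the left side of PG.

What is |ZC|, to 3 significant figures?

17.6

∠ZPG = 42.5°, so PG runs at 27.1° + (180° − 42.5°) = 165° from the x-axis; with |PG| = 39.2, G = P + 39.2·(cos 165°, sin 165°) = (-7.79, 25.8). The perpendicularity gives GC at right angles to PG; with |GC| = 12.6 on the left of PG, C = G + 12.6·(-0.266, -0.964) = (-11.1, 13.6). Then |ZC| = |C − Z| = 17.6.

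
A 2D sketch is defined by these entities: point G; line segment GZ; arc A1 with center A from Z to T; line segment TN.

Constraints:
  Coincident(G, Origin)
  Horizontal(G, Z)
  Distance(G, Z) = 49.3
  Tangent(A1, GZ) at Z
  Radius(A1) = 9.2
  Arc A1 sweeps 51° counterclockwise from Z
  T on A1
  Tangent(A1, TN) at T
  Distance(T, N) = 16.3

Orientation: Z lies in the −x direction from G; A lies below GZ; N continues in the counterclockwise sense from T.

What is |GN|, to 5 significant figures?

68.618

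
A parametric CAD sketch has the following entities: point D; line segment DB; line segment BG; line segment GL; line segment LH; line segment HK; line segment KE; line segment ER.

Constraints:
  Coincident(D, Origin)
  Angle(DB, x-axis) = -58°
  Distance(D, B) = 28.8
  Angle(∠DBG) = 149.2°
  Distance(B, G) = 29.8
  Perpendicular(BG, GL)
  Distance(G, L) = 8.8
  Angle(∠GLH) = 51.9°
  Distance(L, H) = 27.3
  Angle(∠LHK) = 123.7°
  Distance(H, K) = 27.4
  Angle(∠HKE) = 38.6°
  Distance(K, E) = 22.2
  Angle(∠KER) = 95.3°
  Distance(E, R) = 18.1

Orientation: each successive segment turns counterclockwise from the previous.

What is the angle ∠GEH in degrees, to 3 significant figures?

80.5°

D is at the origin; DB runs at -58.0° with length 28.8, so B = (15.3, -24.4). ∠DBG = 149.2° gives BG at -27.2° from the x-axis; with |BG| = 29.8, G = (41.8, -38.0). BG is perpendicular to GL, so GL runs at 62.8°; with |GL| = 8.8, L = (45.8, -30.2). ∠GLH = 51.9° gives LH at -169° from the x-axis; with |LH| = 27.3, H = (19.0, -35.4). ∠LHK = 123.7° gives HK at -113° from the x-axis; with |HK| = 27.4, K = (8.36, -60.6). ∠HKE = 38.6° gives KE at 28.6° from the x-axis; with |KE| = 22.2, E = (27.9, -50.0). Then cos ∠GEH = EG·EH / (|EG||EH|), giving 80.5°.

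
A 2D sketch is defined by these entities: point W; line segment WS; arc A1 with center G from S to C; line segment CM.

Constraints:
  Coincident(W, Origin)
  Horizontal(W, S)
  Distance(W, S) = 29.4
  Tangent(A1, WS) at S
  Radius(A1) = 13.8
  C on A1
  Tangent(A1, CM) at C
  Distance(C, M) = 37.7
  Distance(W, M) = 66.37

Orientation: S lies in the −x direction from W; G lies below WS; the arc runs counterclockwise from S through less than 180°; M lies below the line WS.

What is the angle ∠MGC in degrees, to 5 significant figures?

69.895°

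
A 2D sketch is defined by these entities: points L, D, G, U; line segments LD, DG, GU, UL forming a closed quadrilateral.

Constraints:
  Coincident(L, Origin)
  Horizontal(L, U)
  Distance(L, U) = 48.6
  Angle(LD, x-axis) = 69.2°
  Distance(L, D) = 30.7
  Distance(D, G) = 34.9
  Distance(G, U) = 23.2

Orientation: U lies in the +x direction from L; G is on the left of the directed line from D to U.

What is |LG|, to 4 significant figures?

50.81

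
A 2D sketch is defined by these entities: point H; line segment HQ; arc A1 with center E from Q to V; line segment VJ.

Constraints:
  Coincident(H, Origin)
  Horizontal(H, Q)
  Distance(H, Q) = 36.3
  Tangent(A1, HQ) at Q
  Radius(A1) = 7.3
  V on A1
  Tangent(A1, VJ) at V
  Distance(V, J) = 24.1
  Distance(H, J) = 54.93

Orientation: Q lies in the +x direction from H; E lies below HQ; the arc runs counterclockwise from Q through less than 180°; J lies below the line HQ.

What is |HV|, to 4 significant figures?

32.78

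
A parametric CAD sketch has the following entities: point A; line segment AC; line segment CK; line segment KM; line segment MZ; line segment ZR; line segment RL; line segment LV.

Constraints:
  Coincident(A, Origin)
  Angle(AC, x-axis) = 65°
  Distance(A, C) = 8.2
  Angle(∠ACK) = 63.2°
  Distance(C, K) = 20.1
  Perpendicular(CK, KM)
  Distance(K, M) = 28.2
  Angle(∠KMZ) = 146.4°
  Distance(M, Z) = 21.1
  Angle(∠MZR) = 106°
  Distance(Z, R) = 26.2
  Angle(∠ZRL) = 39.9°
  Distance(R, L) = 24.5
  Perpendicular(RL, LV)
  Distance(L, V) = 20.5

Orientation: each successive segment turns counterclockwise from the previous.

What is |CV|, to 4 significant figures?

49.51

∠ZRL = 39.9° gives RL at 159.5° from the x-axis; with |RL| = 24.5, L = (-1.752, -21.30). RL ⟂ LV, so LV runs at -110.5°; with |LV| = 20.5, V = (-8.931, -40.50). Then |CV| = |V − C| = 49.51.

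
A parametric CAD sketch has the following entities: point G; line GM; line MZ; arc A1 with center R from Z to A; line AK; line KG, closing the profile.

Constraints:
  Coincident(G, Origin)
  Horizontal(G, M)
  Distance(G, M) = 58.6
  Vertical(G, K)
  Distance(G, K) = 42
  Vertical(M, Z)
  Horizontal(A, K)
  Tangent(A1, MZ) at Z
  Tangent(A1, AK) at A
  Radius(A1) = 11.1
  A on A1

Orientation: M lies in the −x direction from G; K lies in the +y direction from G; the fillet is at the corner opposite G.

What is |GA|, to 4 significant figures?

63.41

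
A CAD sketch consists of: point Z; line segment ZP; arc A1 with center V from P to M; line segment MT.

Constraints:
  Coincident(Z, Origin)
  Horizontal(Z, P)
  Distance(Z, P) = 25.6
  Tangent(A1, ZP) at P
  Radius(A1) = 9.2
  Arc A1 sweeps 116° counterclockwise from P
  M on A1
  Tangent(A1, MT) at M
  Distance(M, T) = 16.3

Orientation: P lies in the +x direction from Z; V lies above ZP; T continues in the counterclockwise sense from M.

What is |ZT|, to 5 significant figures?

38.622

Z is at the origin; ZP is horizontal with |ZP| = 25.6 and P on the +x side, so P = (25.600, 0.0000). A1 meets ZP tangentially, so VP is at right angles to ZP, so V = P + (0, 9.2) = (25.600, 9.2000). On A1, P sits at bearing -90° from V; a 116° counterclockwise sweep puts M at bearing 26°, so M = V + 9.2·(cos 26°, sin 26°) = (33.869, 13.233). Since A1 is tangent to MT there, VM ⟂ MT, so MT runs along (−sin 26°, cos 26°); with |MT| = 16.3, T = (26.723, 27.883). Then |ZT| = |T − Z| = 38.622.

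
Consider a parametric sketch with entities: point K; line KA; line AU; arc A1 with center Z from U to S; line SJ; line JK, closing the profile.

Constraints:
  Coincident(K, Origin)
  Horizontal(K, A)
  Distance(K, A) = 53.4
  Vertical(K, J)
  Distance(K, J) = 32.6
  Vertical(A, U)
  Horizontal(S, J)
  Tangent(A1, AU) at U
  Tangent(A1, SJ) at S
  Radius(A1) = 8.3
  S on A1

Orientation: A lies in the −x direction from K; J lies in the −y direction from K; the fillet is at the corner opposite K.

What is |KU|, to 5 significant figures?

58.669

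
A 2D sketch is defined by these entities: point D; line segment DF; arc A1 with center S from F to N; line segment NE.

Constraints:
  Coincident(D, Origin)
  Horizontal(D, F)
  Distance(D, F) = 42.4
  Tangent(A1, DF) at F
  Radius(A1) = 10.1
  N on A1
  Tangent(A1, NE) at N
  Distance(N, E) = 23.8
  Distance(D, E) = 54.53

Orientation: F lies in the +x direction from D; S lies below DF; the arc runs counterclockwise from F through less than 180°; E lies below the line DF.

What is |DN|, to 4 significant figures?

35.59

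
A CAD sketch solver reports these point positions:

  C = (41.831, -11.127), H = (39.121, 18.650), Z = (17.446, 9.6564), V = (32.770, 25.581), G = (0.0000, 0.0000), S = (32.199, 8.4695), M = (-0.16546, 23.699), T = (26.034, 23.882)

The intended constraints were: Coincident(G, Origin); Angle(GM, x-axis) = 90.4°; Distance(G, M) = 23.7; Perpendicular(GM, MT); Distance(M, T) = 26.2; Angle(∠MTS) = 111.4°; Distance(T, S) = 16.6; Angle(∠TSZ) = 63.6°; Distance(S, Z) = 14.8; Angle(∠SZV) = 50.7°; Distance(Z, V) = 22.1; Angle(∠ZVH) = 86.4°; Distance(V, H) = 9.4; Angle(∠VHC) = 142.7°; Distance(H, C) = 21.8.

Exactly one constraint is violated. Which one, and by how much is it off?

Distance(H, C) = 21.8 — off by 8.10.

G = (0.00, 0.00) ✓; GM at 90.40° ✓; |GM| = 23.70 ✓; ∠(GM, MT) = 90.00° ✓; |MT| = 26.20 ✓; ∠MTS = 111.4° ✓; |TS| = 16.60 ✓; ∠TSZ = 63.60° ✓; |SZ| = 14.80 ✓; ∠SZV = 50.70° ✓; |ZV| = 22.10 ✓; ∠ZVH = 86.40° ✓; |VH| = 9.401 ✓; ∠VHC = 142.7° ✓; |HC| = 29.90 ✗.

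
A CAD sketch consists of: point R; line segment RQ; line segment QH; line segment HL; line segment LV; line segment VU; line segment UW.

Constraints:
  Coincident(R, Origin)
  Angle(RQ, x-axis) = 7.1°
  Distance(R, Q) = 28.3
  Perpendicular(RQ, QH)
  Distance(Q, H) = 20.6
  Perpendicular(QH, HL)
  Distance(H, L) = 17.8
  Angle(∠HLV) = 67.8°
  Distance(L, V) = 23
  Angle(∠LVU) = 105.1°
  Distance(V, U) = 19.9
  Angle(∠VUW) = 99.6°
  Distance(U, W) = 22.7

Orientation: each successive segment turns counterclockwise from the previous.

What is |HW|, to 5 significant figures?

12.247

R is at the origin; RQ runs at 7.1° with length 28.3, so Q = (28.083, 3.4979). RQ ⟂ QH, so QH runs at 97.100°; with |QH| = 20.6, H = (25.537, 23.940). QH is perpendicular to HL, so HL runs at -172.90°; with |HL| = 17.8, L = (7.8733, 21.740). ∠HLV = 67.8° gives LV at -60.700° from the x-axis; with |LV| = 23.0, V = (19.129, 1.6823). ∠LVU = 105.1° gives VU at 14.200° from the x-axis; with |VU| = 19.9, U = (38.421, 6.5639). ∠VUW = 99.6° gives UW at 94.600° from the x-axis; with |UW| = 22.7, W = (36.601, 29.191). Then |HW| = |W − H| = 12.247.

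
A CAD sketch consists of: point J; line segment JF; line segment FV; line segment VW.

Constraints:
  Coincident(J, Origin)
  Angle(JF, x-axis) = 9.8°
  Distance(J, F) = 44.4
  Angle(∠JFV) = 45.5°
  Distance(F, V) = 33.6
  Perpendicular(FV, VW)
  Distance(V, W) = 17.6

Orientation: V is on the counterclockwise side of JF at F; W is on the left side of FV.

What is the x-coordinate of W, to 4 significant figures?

6.196

J is at the origin; JF runs at 9.8° with length 44.4, so F = 44.4·(cos 9.8°, sin 9.8°) = (43.75, 7.557). ∠JFV = 45.5°, so FV runs at 9.8° + (180° − 45.5°) = 144.3° from the x-axis; with |FV| = 33.6, V = F + 33.6·(cos 144.3°, sin 144.3°) = (16.47, 27.16). The perpendicularity gives VW at right angles to FV; with |VW| = 17.6 on the left of FV, W = V + 17.6·(-0.5835, -0.8121) = (6.196, 12.87). So W.x = 6.196.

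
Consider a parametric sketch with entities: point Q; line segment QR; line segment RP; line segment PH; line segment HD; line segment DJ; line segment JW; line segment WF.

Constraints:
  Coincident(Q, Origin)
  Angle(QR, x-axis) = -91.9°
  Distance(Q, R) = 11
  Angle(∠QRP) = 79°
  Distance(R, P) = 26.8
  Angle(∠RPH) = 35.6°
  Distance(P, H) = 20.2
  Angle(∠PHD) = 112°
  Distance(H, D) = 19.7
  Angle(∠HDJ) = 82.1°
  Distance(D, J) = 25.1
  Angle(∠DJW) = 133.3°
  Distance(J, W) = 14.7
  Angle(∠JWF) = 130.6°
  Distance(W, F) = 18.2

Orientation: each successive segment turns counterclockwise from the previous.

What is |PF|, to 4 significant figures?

11.79

∠DJW = 133.3° gives JW at 6.100° from the x-axis; with |JW| = 14.7, W = (26.94, -25.57). ∠JWF = 130.6° gives WF at 55.50° from the x-axis; with |WF| = 18.2, F = (37.25, -10.57). Then |PF| = |F − P| = 11.79.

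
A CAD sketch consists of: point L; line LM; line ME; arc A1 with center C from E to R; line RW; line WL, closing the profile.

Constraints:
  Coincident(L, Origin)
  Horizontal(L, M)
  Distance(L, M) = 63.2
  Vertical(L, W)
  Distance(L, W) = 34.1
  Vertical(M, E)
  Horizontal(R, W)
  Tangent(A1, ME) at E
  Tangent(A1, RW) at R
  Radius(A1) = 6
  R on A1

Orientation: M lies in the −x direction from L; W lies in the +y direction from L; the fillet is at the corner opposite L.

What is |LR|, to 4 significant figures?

66.59

L is at the origin; L and M share the same y with |LM| = 63.2 and M on the −x side, so M = (-63.20, 0.000). L and W share the same x with |LW| = 34.1 and W on the +y side, so W = (0.000, 34.10). The virtual corner opposite L is at (-63.20, 34.10). The tangent condition forces CE to be normal to ME and tangency of A1 to RW means the radius CR is perpendicular to RW, with radius 6.0, so the center C sits 6.0 in from both sides at C = (-57.20, 28.10). That places the tangent points at E = (-63.20, 28.10) on ME and R = (-57.20, 34.10) on RW. Then |LR| = |R − L| = 66.59.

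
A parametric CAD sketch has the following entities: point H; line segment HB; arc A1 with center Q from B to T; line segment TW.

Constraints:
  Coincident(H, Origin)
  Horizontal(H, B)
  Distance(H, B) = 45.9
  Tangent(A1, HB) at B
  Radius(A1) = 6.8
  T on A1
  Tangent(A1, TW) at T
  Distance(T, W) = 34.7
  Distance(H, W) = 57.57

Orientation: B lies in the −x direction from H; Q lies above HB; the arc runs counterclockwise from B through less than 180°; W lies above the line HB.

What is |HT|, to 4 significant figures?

39.71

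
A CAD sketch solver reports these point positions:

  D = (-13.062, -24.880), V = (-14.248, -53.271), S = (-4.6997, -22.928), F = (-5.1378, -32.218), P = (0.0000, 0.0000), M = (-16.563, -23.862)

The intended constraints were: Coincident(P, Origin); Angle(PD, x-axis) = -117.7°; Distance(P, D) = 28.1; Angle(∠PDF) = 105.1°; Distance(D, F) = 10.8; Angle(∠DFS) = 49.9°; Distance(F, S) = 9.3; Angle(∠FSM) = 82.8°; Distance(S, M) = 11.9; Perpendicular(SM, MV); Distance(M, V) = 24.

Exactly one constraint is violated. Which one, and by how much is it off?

Distance(M, V) = 24 — off by 5.50.

P = (0.00, 0.00) ✓; PD at -117.7° ✓; |PD| = 28.10 ✓; ∠PDF = 105.1° ✓; |DF| = 10.80 ✓; ∠DFS = 49.90° ✓; |FS| = 9.300 ✓; ∠FSM = 82.80° ✓; |SM| = 11.90 ✓; ∠(SM, MV) = 90.00° ✓; |MV| = 29.50 ✗.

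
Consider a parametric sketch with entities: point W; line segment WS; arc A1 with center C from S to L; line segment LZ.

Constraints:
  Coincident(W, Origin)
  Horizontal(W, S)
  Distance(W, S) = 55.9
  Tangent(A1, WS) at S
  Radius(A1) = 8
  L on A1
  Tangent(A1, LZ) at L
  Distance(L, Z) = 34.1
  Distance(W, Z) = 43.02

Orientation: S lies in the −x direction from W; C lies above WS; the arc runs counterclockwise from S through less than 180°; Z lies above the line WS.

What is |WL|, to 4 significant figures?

49.49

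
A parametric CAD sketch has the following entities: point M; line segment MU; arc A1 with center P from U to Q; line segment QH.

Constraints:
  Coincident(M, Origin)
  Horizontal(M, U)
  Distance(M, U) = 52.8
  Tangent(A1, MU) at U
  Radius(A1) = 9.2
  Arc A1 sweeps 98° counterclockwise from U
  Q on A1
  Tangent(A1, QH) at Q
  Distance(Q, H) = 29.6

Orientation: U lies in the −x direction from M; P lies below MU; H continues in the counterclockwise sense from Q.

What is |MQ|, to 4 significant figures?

62.79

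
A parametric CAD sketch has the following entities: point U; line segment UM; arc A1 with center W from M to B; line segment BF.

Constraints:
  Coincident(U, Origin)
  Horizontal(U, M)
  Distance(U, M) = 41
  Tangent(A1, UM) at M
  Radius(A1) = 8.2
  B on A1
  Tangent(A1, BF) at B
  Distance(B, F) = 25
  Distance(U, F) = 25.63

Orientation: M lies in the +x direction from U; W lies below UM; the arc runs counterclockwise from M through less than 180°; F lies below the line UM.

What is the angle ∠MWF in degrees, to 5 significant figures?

114.53°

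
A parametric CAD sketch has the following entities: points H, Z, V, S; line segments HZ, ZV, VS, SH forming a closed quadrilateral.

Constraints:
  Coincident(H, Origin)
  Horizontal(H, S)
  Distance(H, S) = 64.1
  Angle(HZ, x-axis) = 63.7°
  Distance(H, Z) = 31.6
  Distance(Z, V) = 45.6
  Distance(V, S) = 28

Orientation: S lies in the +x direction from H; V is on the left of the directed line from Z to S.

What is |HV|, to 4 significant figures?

65.69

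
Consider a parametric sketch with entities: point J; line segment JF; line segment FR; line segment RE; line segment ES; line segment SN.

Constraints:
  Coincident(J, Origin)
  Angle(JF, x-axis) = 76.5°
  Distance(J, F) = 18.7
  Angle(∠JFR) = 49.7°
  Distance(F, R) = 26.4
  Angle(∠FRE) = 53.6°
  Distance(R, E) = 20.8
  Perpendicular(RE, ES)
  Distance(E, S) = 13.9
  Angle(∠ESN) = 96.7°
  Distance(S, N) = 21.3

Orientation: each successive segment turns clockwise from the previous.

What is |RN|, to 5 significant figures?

16.389

J is at the origin; JF runs at 76.5° with length 18.7, so F = (4.3654, 18.183). ∠JFR = 49.7° gives FR at -53.800° from the x-axis; with |FR| = 26.4, R = (19.957, -3.1204). ∠FRE = 53.6° gives RE at 179.80° from the x-axis; with |RE| = 20.8, E = (-0.84246, -3.0478). RE is perpendicular to ES, so ES runs at 89.800°; with |ES| = 13.9, S = (-0.79394, 10.852). ∠ESN = 96.7° gives SN at 6.5000° from the x-axis; with |SN| = 21.3, N = (20.369, 13.263). Then |RN| = |N − R| = 16.389.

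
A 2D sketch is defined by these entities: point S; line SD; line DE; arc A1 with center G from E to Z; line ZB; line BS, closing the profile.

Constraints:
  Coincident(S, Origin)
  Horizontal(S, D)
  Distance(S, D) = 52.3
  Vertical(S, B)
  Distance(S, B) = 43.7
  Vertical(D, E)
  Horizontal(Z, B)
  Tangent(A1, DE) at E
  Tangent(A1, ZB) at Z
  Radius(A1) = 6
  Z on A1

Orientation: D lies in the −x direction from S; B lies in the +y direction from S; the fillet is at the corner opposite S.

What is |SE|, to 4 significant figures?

64.47

S is at the origin; SD is horizontal with |SD| = 52.3 and D on the −x side, so D = (-52.30, 0.000). S and B share the same x with |SB| = 43.7 and B on the +y side, so B = (0.000, 43.70). The virtual corner opposite S is at (-52.30, 43.70). A1 meets DE tangentially, so GE is at right angles to DE and A1 meets ZB tangentially, so GZ is at right angles to ZB, with radius 6.0, so the center G sits 6.0 in from both sides at G = (-46.30, 37.70). That places the tangent points at E = (-52.30, 37.70) on DE and Z = (-46.30, 43.70) on ZB. Then |SE| = |E − S| = 64.47.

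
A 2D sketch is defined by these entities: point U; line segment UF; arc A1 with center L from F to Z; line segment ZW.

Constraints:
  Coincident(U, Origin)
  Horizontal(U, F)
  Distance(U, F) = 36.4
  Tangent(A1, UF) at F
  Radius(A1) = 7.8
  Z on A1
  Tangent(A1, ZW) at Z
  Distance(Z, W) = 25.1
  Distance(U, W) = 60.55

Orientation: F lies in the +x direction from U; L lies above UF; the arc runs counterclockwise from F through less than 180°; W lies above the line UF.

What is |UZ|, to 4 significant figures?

43.70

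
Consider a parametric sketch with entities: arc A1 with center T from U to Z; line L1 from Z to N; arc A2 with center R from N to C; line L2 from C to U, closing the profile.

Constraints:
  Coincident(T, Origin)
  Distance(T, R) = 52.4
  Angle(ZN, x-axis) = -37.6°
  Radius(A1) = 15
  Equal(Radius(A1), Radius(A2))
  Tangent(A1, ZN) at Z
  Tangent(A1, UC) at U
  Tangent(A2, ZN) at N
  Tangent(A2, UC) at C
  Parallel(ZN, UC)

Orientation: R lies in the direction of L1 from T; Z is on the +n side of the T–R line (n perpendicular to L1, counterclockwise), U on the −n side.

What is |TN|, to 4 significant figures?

54.50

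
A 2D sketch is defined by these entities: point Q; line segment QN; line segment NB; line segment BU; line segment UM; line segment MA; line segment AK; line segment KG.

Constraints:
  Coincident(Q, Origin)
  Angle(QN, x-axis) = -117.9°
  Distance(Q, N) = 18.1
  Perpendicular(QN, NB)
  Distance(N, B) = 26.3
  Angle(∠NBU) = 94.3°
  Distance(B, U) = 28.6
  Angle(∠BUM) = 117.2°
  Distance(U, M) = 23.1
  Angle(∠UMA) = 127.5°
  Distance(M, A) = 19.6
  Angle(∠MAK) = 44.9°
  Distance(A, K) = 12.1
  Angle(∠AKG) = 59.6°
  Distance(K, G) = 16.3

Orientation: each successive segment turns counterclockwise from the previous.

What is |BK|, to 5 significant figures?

37.894

Q is at the origin; QN runs at -117.9° with length 18.1, so N = (-8.4695, -15.996). QN ⟂ NB, so NB runs at -27.900°; with |NB| = 26.3, B = (14.774, -28.303). ∠NBU = 94.3° gives BU at 57.800° from the x-axis; with |BU| = 28.6, U = (30.014, -4.1016). ∠BUM = 117.2° gives UM at 120.60° from the x-axis; with |UM| = 23.1, M = (18.255, 15.782). ∠UMA = 127.5° gives MA at 173.10° from the x-axis; with |MA| = 19.6, A = (-1.2031, 18.136). ∠MAK = 44.9° gives AK at -51.800° from the x-axis; with |AK| = 12.1, K = (6.2796, 8.6274). Then |BK| = |K − B| = 37.894.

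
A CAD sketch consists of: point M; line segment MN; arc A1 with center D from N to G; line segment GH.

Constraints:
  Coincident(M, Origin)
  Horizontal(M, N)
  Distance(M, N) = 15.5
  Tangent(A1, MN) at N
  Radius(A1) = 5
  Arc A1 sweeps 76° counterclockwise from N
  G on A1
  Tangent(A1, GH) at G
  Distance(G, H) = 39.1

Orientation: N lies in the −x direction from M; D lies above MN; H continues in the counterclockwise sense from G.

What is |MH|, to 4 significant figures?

41.75

M is at the origin; MN is horizontal with |MN| = 15.5 and N on the −x side, so N = (-15.50, 0.000). A1 meets MN tangentially, so DN is at right angles to MN, so D = N + (0, 5) = (-15.50, 5.000). On A1, N sits at bearing -90° from D; a 76° counterclockwise sweep puts G at bearing -14°, so G = D + 5.0·(cos -14°, sin -14°) = (-10.65, 3.790). Tangency of A1 to GH means the radius DG is perpendicular to GH, so GH runs along (−sin -14°, cos -14°); with |GH| = 39.1, H = (-1.189, 41.73). Then |MH| = |H − M| = 41.75.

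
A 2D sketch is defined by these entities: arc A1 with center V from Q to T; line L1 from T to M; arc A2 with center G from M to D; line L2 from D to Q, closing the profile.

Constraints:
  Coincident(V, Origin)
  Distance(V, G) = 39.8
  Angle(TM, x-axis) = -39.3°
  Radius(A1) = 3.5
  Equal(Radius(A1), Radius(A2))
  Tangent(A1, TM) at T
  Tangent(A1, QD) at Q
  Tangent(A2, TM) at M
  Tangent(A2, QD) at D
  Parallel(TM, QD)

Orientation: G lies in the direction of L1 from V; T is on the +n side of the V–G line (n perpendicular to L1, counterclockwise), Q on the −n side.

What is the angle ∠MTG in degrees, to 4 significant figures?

5.026°

Tangency of A1 to both parallel lines with radius 3.5 puts T and Q at V ± 3.5·n: T = (2.217, 2.708), Q = (-2.217, -2.708). Equal radii place M and D the same way about G: M = G + 3.5·n = (33.02, -22.50), D = G − 3.5·n = (28.58, -27.92). Then cos ∠MTG = TM·TG / (|TM||TG|), giving 5.026°.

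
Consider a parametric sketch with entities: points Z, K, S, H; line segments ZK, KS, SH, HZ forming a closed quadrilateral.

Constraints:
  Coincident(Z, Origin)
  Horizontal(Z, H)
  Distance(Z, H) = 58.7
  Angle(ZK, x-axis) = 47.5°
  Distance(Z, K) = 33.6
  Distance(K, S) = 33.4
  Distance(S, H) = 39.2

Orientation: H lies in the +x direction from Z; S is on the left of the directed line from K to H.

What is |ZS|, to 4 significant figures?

65.69

Z is at the origin; Z and H share the same y with |ZH| = 58.7 and H in +x, so H = (58.7, 0). ZK runs at 47.5° with |ZK| = 33.6, so K = (22.70, 24.77). S is determined by |KS| = 33.4 and |SH| = 39.2 together: it lies at the intersection of circle(K, 33.4) and circle(H, 39.2). With |KH| = 43.70, the foot of the radical line on KH is 17.03 from K and the perpendicular offset is √(33.4² − 17.03²) = 28.73. Taking the left-of-KH solution: S = (53.02, 38.79).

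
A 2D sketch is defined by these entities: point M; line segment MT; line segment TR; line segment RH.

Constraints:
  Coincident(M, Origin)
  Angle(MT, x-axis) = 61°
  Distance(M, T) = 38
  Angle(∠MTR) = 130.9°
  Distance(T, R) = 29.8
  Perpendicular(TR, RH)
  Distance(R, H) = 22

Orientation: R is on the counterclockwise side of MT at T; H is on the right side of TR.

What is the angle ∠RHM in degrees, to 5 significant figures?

47.150°

M is at the origin; MT runs at 61.0° with length 38.0, so T = 38.0·(cos 61.0°, sin 61.0°) = (18.423, 33.236). ∠MTR = 130.9°, so TR runs at 61.0° + (180° − 130.9°) = 110.10° from the x-axis; with |TR| = 29.8, R = T + 29.8·(cos 110.10°, sin 110.10°) = (8.1817, 61.221). TR is perpendicular to RH; with |RH| = 22.0 on the right of TR, H = R + 22.0·(0.93909, 0.34366) = (28.842, 68.781). Then cos ∠RHM = HR·HM / (|HR||HM|), giving 47.150°.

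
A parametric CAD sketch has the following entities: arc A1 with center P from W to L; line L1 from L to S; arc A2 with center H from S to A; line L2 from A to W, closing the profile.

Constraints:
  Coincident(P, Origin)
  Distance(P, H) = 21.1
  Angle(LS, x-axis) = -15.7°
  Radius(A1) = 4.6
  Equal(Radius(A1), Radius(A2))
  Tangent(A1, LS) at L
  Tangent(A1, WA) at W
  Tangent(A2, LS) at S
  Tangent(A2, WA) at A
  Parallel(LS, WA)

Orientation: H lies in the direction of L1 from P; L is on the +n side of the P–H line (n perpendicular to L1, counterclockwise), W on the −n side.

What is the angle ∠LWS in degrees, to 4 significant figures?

66.44°

The slot axis is L1's direction at -15.7°, so u = (cos -15.7°, sin -15.7°) = (0.9627, -0.2706) and n = (−sin -15.7°, cos -15.7°) = (0.2706, 0.9627). P is at the origin and H lies 21.1 along u from P, so H = 21.1·u = (20.31, -5.710). Tangency of A1 to both parallel lines with radius 4.6 puts L and W at P ± 4.6·n: L = (1.245, 4.428), W = (-1.245, -4.428). Equal radii place S and A the same way about H: S = H + 4.6·n = (21.56, -1.281), A = H − 4.6·n = (19.07, -10.14). Then cos ∠LWS = WL·WS / (|WL||WS|), giving 66.44°.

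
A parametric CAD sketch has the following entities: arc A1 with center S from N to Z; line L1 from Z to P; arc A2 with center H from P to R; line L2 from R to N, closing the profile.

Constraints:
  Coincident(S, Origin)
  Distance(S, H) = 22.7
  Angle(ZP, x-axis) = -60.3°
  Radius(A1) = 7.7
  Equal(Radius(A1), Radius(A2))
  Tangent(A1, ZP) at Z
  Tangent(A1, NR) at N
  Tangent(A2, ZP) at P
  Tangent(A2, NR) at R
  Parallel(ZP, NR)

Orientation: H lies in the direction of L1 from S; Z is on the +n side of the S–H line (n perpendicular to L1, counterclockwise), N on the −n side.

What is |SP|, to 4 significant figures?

23.97

The slot axis is L1's direction at -60.3°, so u = (cos -60.3°, sin -60.3°) = (0.4955, -0.8686) and n = (−sin -60.3°, cos -60.3°) = (0.8686, 0.4955). S is at the origin and H lies 22.7 along u from S, so H = 22.7·u = (11.25, -19.72). Tangency of A1 to both parallel lines with radius 7.7 puts Z and N at S ± 7.7·n: Z = (6.688, 3.815), N = (-6.688, -3.815). Equal radii place P and R the same way about H: P = H + 7.7·n = (17.94, -15.90), R = H − 7.7·n = (4.558, -23.53). Then |SP| = |P − S| = 23.97.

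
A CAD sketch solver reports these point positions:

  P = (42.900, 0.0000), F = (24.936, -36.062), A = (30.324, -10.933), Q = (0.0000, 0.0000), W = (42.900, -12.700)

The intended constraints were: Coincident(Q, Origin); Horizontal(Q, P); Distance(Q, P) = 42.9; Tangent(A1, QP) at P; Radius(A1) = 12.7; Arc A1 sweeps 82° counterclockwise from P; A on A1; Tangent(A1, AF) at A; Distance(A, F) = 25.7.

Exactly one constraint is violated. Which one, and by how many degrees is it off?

Tangent(A1, AF) at A — off by 4.10°.

Q = (0.00, 0.00) ✓; Q.y = 0.00, P.y = 0.00 ✓; |QP| = 42.90 ✓; ∠(WP, PQ) = 90.00° ✓; |WP| = 12.70 ✓; bearing(W→A) − bearing(W→P) = 82.00° ✓; |WA| = 12.70 ✓; ∠(WA, AF) = 94.10° ✗; |AF| = 25.70 ✓.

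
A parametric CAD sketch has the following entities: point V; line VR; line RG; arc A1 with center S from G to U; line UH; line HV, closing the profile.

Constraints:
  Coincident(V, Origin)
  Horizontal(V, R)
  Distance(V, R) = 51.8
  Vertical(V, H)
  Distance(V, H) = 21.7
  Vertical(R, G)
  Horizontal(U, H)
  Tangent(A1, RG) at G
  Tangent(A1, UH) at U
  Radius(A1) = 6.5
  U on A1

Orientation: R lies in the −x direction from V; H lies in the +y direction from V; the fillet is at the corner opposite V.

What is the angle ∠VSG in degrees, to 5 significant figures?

161.45°

The virtual corner opposite V is at (-51.800, 21.700). Tangency of A1 to RG means the radius SG is perpendicular to RG and since A1 is tangent to UH there, SU ⟂ UH, with radius 6.5, so the center S sits 6.5 in from both sides at S = (-45.300, 15.200). That places the tangent points at G = (-51.800, 15.200) on RG and U = (-45.300, 21.700) on UH. Then cos ∠VSG = SV·SG / (|SV||SG|), giving 161.45°.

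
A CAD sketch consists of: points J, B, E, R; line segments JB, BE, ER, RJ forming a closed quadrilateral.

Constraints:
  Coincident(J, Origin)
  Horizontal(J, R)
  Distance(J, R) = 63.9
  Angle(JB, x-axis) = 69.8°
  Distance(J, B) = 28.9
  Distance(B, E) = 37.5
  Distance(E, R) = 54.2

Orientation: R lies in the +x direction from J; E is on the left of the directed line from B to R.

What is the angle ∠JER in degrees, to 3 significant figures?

65.2°

Checks: |BE| = 37.50 ✓; |ER| = 54.20 ✓.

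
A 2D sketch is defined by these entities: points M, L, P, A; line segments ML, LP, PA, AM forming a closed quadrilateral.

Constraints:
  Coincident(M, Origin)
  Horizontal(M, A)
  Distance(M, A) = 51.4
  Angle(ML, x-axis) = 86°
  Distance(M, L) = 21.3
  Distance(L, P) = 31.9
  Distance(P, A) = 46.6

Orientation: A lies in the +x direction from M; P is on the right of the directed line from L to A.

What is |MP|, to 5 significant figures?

11.932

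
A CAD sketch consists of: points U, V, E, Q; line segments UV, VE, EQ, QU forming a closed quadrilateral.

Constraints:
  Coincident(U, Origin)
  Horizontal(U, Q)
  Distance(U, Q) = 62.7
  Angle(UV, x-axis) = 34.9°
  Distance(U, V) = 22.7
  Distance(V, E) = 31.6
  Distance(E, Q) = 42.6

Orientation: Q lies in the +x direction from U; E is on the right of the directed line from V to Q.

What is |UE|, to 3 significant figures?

30.2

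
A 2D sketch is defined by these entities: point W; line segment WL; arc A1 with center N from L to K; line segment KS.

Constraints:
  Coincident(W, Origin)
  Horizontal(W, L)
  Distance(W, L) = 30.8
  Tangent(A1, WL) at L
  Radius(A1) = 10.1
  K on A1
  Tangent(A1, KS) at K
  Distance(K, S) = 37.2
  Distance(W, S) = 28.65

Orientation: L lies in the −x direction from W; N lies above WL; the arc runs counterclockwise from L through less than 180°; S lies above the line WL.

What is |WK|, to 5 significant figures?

23.989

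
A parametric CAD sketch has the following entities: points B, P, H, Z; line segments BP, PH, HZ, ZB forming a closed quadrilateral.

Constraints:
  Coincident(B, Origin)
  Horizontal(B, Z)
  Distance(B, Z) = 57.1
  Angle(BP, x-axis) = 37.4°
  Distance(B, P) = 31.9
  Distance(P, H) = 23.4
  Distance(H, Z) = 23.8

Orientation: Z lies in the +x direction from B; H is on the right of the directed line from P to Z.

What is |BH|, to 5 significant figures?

33.539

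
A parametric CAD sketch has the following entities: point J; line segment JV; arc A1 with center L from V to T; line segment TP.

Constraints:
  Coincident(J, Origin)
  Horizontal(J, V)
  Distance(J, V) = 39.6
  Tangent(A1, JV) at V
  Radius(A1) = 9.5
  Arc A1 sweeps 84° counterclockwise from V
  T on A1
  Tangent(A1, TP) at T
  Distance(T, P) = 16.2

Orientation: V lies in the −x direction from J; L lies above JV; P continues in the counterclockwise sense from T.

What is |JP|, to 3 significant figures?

37.6

On A1, V sits at bearing -90° from L; an 84° counterclockwise sweep puts T at bearing -6°, so T = L + 9.5·(cos -6°, sin -6°) = (-30.2, 8.51). A1 meets TP tangentially, so LT is at right angles to TP, so TP runs along (−sin -6°, cos -6°); with |TP| = 16.2, P = (-28.5, 24.6). Then |JP| = |P − J| = 37.6.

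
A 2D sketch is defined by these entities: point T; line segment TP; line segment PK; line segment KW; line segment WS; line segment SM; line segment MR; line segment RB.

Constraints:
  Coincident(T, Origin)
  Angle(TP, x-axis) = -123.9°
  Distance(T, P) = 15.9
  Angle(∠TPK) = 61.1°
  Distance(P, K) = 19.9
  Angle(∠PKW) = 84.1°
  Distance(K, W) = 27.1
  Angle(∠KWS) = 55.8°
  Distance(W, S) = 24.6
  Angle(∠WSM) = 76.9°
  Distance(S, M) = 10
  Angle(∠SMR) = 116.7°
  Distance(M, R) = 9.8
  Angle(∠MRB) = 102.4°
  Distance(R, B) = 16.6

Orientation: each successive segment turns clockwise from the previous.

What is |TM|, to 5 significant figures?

8.9066

T is at the origin; TP runs at -123.9° with length 15.9, so P = (-8.8681, -13.197). ∠TPK = 61.1° gives PK at 117.20° from the x-axis; with |PK| = 19.9, K = (-17.964, 4.5022). ∠PKW = 84.1° gives KW at 21.300° from the x-axis; with |KW| = 27.1, W = (7.2844, 14.346). ∠KWS = 55.8° gives WS at -102.90° from the x-axis; with |WS| = 24.6, S = (1.7925, -9.6328). ∠WSM = 76.9° gives SM at 154.00° from the x-axis; with |SM| = 10.0, M = (-7.1955, -5.2491). Then |TM| = |M − T| = 8.9066.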